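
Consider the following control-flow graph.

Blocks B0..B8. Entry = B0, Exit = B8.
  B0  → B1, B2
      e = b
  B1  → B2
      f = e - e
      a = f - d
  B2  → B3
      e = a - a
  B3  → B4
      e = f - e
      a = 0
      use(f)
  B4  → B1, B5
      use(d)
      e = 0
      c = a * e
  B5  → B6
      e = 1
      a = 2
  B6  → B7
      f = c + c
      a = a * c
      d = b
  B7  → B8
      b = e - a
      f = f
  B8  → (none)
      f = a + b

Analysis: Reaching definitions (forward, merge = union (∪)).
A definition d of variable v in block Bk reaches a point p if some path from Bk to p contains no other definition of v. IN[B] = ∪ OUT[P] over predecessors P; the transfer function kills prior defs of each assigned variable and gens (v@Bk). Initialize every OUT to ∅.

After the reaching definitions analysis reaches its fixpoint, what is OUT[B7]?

Answer: {a@B6, b@B7, c@B4, d@B6, e@B5, f@B7}

Trace:
Fixpoint table:
  B0:   IN={}   OUT={e@B0}
  B1:   IN={a@B3, c@B4, e@B0, e@B4, f@B1}   OUT={a@B1, c@B4, e@B0, e@B4, f@B1}
  B2:   IN={a@B1, c@B4, e@B0, e@B4, f@B1}   OUT={a@B1, c@B4, e@B2, f@B1}
  B3:   IN={a@B1, c@B4, e@B2, f@B1}   OUT={a@B3, c@B4, e@B3, f@B1}
  B4:   IN={a@B3, c@B4, e@B3, f@B1}   OUT={a@B3, c@B4, e@B4, f@B1}
  B5:   IN={a@B3, c@B4, e@B4, f@B1}   OUT={a@B5, c@B4, e@B5, f@B1}
  B6:   IN={a@B5, c@B4, e@B5, f@B1}   OUT={a@B6, c@B4, d@B6, e@B5, f@B6}
  B7:   IN={a@B6, c@B4, d@B6, e@B5, f@B6}   OUT={a@B6, b@B7, c@B4, d@B6, e@B5, f@B7}
  B8:   IN={a@B6, b@B7, c@B4, d@B6, e@B5, f@B7}   OUT={a@B6, b@B7, c@B4, d@B6, e@B5, f@B8}

Merge at B7: IN[B7] = OUT[B6] = {a@B6, c@B4, d@B6, e@B5, f@B6}
Applying B7's transfer function to that IN value gives OUT[B7] (row B7 above).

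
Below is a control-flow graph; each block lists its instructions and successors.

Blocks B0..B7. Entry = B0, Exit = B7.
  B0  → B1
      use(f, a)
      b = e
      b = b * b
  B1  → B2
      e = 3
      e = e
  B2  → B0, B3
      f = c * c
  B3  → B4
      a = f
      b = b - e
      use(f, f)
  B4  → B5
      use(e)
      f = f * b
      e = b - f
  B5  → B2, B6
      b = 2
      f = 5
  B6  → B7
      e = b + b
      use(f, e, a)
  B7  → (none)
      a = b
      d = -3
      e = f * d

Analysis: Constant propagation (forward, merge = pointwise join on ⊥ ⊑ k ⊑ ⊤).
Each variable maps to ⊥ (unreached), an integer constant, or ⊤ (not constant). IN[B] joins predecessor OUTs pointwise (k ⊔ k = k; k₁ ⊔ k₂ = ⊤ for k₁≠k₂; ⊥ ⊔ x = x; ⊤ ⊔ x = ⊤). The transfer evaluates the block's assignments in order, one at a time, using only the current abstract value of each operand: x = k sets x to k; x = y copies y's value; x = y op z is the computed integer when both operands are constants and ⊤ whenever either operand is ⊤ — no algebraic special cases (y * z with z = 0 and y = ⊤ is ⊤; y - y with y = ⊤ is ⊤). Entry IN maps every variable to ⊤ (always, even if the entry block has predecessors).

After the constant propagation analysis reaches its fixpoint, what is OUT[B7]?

Per-block solution:
  B0:  IN=(all ⊤)  OUT=(all ⊤)
  B1:  IN=(all ⊤)  OUT={e:3; rest ⊤}
  B2:  IN=(all ⊤)  OUT=(all ⊤)
  B3:  IN=(all ⊤)  OUT=(all ⊤)
  B4:  IN=(all ⊤)  OUT=(all ⊤)
  B5:  IN=(all ⊤)  OUT={b:2, f:5; rest ⊤}
  B6:  IN={b:2, f:5; rest ⊤}  OUT={b:2, e:4, f:5; rest ⊤}
  B7:  IN={b:2, e:4, f:5; rest ⊤}  OUT={a:2, b:2, d:-3, e:-15, f:5; rest ⊤}

Merge at B7: IN[B7] = OUT[B6] = {a: ⊤, b: 2, c: ⊤, d: ⊤, e: 4, f: 5}
Applying B7's transfer function to that IN value gives OUT[B7] (row B7 above).

Answer: {a: 2, b: 2, c: ⊤, d: -3, e: -15, f: 5}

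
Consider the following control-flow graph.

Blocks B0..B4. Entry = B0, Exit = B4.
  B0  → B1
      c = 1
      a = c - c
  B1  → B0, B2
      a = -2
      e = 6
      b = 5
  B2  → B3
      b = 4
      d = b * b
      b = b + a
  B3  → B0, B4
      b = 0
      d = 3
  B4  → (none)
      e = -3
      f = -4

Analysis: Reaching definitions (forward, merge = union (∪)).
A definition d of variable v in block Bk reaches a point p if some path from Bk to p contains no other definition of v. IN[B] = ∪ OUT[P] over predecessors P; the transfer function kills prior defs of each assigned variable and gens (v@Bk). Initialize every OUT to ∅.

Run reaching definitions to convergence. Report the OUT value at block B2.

Answer: {a@B1, b@B2, c@B0, d@B2, e@B1}

Trace:
Converged values:
  B0: | IN={a@B1, b@B1, b@B3, c@B0, d@B3, e@B1} | OUT={a@B0, b@B1, b@B3, c@B0, d@B3, e@B1}
  B1: | IN={a@B0, b@B1, b@B3, c@B0, d@B3, e@B1} | OUT={a@B1, b@B1, c@B0, d@B3, e@B1}
  B2: | IN={a@B1, b@B1, c@B0, d@B3, e@B1} | OUT={a@B1, b@B2, c@B0, d@B2, e@B1}
  B3: | IN={a@B1, b@B2, c@B0, d@B2, e@B1} | OUT={a@B1, b@B3, c@B0, d@B3, e@B1}
  B4: | IN={a@B1, b@B3, c@B0, d@B3, e@B1} | OUT={a@B1, b@B3, c@B0, d@B3, e@B4, f@B4}

Merge at B2: IN[B2] = OUT[B1] = {a@B1, b@B1, c@B0, d@B3, e@B1}
Applying B2's transfer function to that IN value gives OUT[B2] (row B2 above).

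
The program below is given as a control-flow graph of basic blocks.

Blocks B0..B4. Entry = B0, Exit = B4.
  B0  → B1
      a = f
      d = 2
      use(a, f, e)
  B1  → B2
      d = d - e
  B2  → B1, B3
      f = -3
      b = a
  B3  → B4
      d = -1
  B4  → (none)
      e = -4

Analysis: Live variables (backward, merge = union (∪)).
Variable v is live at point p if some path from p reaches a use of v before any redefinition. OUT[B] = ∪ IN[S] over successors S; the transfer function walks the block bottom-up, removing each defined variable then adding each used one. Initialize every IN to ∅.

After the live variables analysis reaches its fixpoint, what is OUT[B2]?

Answer: {a, d, e}

Trace:
Per-block solution:
  B0:  IN={e, f}  OUT={a, d, e}
  B1:  IN={a, d, e}  OUT={a, d, e}
  B2:  IN={a, d, e}  OUT={a, d, e}
  B3:  IN={}  OUT={}
  B4:  IN={}  OUT={}

Merge at B2: OUT[B2] = IN[B1] ⊔ IN[B3] = {a, d, e}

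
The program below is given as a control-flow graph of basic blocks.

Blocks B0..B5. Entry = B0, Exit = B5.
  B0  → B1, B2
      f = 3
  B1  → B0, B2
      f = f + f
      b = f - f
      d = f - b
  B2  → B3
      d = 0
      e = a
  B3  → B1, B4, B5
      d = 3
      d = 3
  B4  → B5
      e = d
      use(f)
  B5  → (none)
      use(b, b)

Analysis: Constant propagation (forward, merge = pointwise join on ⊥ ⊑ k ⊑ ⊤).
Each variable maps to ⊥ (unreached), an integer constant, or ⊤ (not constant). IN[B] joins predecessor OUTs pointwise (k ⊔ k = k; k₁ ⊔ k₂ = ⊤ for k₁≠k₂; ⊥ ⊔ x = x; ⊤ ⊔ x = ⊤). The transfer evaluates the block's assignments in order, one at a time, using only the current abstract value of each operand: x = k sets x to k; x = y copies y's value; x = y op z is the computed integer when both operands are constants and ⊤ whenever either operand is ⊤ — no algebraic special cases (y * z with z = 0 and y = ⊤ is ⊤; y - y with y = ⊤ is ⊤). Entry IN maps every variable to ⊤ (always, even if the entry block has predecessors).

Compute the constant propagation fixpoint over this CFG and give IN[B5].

Fixpoint table:
  B0: | IN=(all ⊤) | OUT={f:3; rest ⊤}
  B1: | IN=(all ⊤) | OUT=(all ⊤)
  B2: | IN=(all ⊤) | OUT={d:0; rest ⊤}
  B3: | IN={d:0; rest ⊤} | OUT={d:3; rest ⊤}
  B4: | IN={d:3; rest ⊤} | OUT={d:3, e:3; rest ⊤}
  B5: | IN={d:3; rest ⊤} | OUT={d:3; rest ⊤}

Merge at B5: IN[B5] = OUT[B3] ⊔ OUT[B4] = {a: ⊤, b: ⊤, c: ⊤, d: 3, e: ⊤, f: ⊤}

Answer: {a: ⊤, b: ⊤, c: ⊤, d: 3, e: ⊤, f: ⊤}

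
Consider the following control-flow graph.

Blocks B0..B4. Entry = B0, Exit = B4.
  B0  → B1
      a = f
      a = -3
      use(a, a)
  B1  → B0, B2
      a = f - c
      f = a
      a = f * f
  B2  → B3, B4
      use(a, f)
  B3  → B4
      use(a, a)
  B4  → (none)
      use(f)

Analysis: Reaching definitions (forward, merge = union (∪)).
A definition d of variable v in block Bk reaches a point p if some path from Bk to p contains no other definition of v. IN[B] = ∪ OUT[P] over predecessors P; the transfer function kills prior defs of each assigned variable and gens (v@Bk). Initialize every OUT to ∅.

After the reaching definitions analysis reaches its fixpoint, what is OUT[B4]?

Fixpoint table:
  B0: | IN={a@B1, f@B1} | OUT={a@B0, f@B1}
  B1: | IN={a@B0, f@B1} | OUT={a@B1, f@B1}
  B2: | IN={a@B1, f@B1} | OUT={a@B1, f@B1}
  B3: | IN={a@B1, f@B1} | OUT={a@B1, f@B1}
  B4: | IN={a@B1, f@B1} | OUT={a@B1, f@B1}

Merge at B4: IN[B4] = OUT[B2] ⊔ OUT[B3] = {a@B1, f@B1}
Applying B4's transfer function to that IN value gives OUT[B4] (row B4 above).

Answer: {a@B1, f@B1}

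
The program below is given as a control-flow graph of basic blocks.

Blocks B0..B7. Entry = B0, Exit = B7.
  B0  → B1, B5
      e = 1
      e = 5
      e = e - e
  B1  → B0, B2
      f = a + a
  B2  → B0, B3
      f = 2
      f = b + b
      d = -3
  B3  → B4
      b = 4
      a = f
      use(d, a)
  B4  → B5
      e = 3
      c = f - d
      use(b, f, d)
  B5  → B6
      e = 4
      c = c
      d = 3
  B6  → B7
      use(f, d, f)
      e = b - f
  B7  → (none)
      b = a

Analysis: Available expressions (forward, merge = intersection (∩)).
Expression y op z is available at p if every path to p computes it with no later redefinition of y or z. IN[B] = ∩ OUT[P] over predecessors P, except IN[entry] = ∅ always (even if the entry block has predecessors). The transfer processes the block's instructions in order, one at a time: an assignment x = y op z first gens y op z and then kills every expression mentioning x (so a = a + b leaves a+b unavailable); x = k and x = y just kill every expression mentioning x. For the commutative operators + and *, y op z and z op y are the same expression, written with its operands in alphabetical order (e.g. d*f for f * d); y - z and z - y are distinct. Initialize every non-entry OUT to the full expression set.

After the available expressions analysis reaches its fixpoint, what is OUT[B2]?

Answer: {a+a, b+b}

Working:
Converged values:
  B0:   IN={}   OUT={}
  B1:   IN={}   OUT={a+a}
  B2:   IN={a+a}   OUT={a+a, b+b}
  B3:   IN={a+a, b+b}   OUT={}
  B4:   IN={}   OUT={f-d}
  B5:   IN={}   OUT={}
  B6:   IN={}   OUT={b-f}
  B7:   IN={b-f}   OUT={}

Merge at B2: IN[B2] = OUT[B1] = {a+a}
Applying B2's transfer function to that IN value gives OUT[B2] (row B2 above).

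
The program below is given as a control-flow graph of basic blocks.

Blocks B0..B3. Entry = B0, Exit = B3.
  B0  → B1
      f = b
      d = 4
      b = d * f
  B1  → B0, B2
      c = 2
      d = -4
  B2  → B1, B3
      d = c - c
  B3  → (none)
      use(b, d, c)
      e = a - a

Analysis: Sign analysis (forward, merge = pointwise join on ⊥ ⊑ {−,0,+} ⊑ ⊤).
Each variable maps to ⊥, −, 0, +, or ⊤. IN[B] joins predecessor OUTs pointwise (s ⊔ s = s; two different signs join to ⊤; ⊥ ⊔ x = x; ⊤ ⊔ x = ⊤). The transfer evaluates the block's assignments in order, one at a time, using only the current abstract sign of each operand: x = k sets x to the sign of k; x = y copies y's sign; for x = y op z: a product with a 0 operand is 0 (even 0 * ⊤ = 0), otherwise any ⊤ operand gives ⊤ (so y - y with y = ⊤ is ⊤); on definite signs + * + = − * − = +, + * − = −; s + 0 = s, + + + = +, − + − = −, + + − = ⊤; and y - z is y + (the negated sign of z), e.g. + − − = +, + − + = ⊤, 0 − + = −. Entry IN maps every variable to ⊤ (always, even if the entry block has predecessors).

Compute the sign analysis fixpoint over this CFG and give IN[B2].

Answer: {a: ⊤, b: ⊤, c: +, d: -, e: ⊤, f: ⊤}

Derivation:
Converged values:
  B0:   IN=(all ⊤)   OUT={d:+; rest ⊤}
  B1:   IN=(all ⊤)   OUT={c:+, d:-; rest ⊤}
  B2:   IN={c:+, d:-; rest ⊤}   OUT={c:+; rest ⊤}
  B3:   IN={c:+; rest ⊤}   OUT={c:+; rest ⊤}

Merge at B2: IN[B2] = OUT[B1] = {a: ⊤, b: ⊤, c: +, d: -, e: ⊤, f: ⊤}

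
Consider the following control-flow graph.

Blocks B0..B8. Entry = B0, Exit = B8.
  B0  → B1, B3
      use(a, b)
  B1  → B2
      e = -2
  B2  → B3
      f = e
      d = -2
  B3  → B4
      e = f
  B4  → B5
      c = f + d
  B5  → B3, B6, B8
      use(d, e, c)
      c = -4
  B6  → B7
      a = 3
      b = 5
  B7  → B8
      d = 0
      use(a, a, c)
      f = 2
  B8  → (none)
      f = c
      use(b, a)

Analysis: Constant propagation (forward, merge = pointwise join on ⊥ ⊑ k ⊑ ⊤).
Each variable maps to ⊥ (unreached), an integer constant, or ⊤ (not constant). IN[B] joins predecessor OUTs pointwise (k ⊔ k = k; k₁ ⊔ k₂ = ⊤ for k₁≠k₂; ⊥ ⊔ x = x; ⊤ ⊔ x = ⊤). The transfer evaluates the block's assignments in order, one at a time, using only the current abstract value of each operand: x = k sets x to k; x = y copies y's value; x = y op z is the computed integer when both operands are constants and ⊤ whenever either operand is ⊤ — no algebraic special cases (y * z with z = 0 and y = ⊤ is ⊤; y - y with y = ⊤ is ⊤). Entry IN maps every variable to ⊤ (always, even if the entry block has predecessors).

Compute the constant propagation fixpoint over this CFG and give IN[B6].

Answer: {a: ⊤, b: ⊤, c: -4, d: ⊤, e: ⊤, f: ⊤}

Trace:
Converged values:
  B0:   IN=(all ⊤)   OUT=(all ⊤)
  B1:   IN=(all ⊤)   OUT={e:-2; rest ⊤}
  B2:   IN={e:-2; rest ⊤}   OUT={d:-2, e:-2, f:-2; rest ⊤}
  B3:   IN=(all ⊤)   OUT=(all ⊤)
  B4:   IN=(all ⊤)   OUT=(all ⊤)
  B5:   IN=(all ⊤)   OUT={c:-4; rest ⊤}
  B6:   IN={c:-4; rest ⊤}   OUT={a:3, b:5, c:-4; rest ⊤}
  B7:   IN={a:3, b:5, c:-4; rest ⊤}   OUT={a:3, b:5, c:-4, d:0, f:2; rest ⊤}
  B8:   IN={c:-4; rest ⊤}   OUT={c:-4, f:-4; rest ⊤}

Merge at B6: IN[B6] = OUT[B5] = {a: ⊤, b: ⊤, c: -4, d: ⊤, e: ⊤, f: ⊤}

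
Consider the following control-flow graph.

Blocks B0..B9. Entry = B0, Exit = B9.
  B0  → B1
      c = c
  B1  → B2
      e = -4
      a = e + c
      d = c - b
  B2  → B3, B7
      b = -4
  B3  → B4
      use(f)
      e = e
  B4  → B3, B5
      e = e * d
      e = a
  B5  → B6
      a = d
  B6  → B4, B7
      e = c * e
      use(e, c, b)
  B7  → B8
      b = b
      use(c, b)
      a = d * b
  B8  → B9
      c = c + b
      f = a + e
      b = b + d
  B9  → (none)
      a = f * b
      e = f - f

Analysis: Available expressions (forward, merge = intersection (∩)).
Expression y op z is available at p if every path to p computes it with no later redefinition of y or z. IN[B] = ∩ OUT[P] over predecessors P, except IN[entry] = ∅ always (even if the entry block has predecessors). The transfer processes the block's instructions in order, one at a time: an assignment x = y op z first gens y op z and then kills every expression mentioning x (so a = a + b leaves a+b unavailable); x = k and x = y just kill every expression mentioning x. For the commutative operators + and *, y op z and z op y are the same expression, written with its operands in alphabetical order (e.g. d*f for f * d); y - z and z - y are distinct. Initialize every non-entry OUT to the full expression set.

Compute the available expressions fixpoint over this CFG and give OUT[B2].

Per-block solution:
  B0:  IN={}  OUT={}
  B1:  IN={}  OUT={c+e, c-b}
  B2:  IN={c+e, c-b}  OUT={c+e}
  B3:  IN={}  OUT={}
  B4:  IN={}  OUT={}
  B5:  IN={}  OUT={}
  B6:  IN={}  OUT={}
  B7:  IN={}  OUT={b*d}
  B8:  IN={b*d}  OUT={a+e}
  B9:  IN={a+e}  OUT={b*f, f-f}

Merge at B2: IN[B2] = OUT[B1] = {c+e, c-b}
Applying B2's transfer function to that IN value gives OUT[B2] (row B2 above).

Answer: {c+e}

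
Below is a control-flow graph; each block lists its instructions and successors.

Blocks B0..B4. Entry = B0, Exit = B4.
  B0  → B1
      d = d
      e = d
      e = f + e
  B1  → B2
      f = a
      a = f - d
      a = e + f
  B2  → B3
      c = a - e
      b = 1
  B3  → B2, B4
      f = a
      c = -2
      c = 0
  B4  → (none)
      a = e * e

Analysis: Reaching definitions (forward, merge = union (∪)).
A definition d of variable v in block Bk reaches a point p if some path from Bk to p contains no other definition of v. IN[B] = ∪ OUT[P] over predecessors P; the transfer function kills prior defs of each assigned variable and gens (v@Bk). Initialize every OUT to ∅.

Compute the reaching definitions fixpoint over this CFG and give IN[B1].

Fixpoint table:
  B0:   IN={}   OUT={d@B0, e@B0}
  B1:   IN={d@B0, e@B0}   OUT={a@B1, d@B0, e@B0, f@B1}
  B2:   IN={a@B1, b@B2, c@B3, d@B0, e@B0, f@B1, f@B3}   OUT={a@B1, b@B2, c@B2, d@B0, e@B0, f@B1, f@B3}
  B3:   IN={a@B1, b@B2, c@B2, d@B0, e@B0, f@B1, f@B3}   OUT={a@B1, b@B2, c@B3, d@B0, e@B0, f@B3}
  B4:   IN={a@B1, b@B2, c@B3, d@B0, e@B0, f@B3}   OUT={a@B4, b@B2, c@B3, d@B0, e@B0, f@B3}

Merge at B1: IN[B1] = OUT[B0] = {d@B0, e@B0}

Answer: {d@B0, e@B0}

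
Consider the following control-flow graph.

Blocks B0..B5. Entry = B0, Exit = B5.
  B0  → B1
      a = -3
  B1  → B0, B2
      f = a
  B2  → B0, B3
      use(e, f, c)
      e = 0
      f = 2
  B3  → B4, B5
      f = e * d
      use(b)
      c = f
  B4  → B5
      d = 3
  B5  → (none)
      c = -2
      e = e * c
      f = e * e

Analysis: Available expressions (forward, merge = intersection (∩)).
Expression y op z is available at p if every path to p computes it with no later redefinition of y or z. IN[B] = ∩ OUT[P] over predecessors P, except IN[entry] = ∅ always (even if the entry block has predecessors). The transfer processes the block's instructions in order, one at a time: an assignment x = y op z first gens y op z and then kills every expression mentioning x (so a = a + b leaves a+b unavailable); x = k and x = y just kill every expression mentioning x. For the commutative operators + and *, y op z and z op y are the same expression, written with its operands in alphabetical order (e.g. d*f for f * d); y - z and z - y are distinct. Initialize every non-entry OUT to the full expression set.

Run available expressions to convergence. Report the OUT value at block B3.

Fixpoint table:
  B0:   IN={}   OUT={}
  B1:   IN={}   OUT={}
  B2:   IN={}   OUT={}
  B3:   IN={}   OUT={d*e}
  B4:   IN={d*e}   OUT={}
  B5:   IN={}   OUT={e*e}

Merge at B3: IN[B3] = OUT[B2] = {}
Applying B3's transfer function to that IN value gives OUT[B3] (row B3 above).

Answer: {d*e}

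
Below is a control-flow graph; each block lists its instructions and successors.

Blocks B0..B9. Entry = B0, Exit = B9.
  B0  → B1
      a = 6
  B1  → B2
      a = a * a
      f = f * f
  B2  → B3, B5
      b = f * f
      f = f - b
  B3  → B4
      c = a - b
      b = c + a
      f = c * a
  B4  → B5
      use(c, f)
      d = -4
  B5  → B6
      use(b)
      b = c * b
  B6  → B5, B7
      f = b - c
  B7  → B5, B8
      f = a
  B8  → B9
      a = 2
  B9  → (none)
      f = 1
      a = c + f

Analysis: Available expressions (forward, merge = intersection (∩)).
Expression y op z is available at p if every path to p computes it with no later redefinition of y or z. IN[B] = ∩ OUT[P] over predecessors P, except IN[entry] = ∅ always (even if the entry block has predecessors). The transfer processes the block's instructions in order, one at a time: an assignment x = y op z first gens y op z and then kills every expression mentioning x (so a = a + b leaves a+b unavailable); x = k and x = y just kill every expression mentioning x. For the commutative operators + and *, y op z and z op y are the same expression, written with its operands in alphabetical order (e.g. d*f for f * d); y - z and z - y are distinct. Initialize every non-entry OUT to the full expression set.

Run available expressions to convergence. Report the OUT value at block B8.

Per-block solution:
  B0: | IN={} | OUT={}
  B1: | IN={} | OUT={}
  B2: | IN={} | OUT={}
  B3: | IN={} | OUT={a*c, a+c}
  B4: | IN={a*c, a+c} | OUT={a*c, a+c}
  B5: | IN={} | OUT={}
  B6: | IN={} | OUT={b-c}
  B7: | IN={b-c} | OUT={b-c}
  B8: | IN={b-c} | OUT={b-c}
  B9: | IN={b-c} | OUT={b-c, c+f}

Merge at B8: IN[B8] = OUT[B7] = {b-c}
Applying B8's transfer function to that IN value gives OUT[B8] (row B8 above).

Answer: {b-c}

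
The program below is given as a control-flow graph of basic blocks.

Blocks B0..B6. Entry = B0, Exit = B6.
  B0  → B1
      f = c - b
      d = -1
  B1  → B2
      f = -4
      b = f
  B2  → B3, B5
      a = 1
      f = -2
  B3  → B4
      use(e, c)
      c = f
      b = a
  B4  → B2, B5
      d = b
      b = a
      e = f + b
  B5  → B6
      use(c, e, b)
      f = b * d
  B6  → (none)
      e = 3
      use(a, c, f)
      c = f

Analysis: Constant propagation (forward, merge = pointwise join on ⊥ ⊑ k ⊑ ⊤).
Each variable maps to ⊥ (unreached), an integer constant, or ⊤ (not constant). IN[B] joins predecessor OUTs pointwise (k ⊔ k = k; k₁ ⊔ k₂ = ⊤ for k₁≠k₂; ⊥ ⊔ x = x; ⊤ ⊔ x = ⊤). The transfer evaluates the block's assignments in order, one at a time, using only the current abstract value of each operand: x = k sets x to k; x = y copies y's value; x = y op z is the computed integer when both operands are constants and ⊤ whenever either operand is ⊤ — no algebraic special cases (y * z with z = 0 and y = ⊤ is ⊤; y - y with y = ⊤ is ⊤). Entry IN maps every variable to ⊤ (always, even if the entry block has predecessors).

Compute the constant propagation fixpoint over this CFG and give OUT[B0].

Answer: {a: ⊤, b: ⊤, c: ⊤, d: -1, e: ⊤, f: ⊤}

Trace:
Per-block solution:
  B0:  IN=(all ⊤)  OUT={d:-1; rest ⊤}
  B1:  IN={d:-1; rest ⊤}  OUT={b:-4, d:-1, f:-4; rest ⊤}
  B2:  IN=(all ⊤)  OUT={a:1, f:-2; rest ⊤}
  B3:  IN={a:1, f:-2; rest ⊤}  OUT={a:1, b:1, c:-2, f:-2; rest ⊤}
  B4:  IN={a:1, b:1, c:-2, f:-2; rest ⊤}  OUT={a:1, b:1, c:-2, d:1, e:-1, f:-2; rest ⊤}
  B5:  IN={a:1, f:-2; rest ⊤}  OUT={a:1; rest ⊤}
  B6:  IN={a:1; rest ⊤}  OUT={a:1, e:3; rest ⊤}

B0 is the boundary node: IN[B0] = {a: ⊤, b: ⊤, c: ⊤, d: ⊤, e: ⊤, f: ⊤}
Applying B0's transfer function to that IN value gives OUT[B0] (row B0 above).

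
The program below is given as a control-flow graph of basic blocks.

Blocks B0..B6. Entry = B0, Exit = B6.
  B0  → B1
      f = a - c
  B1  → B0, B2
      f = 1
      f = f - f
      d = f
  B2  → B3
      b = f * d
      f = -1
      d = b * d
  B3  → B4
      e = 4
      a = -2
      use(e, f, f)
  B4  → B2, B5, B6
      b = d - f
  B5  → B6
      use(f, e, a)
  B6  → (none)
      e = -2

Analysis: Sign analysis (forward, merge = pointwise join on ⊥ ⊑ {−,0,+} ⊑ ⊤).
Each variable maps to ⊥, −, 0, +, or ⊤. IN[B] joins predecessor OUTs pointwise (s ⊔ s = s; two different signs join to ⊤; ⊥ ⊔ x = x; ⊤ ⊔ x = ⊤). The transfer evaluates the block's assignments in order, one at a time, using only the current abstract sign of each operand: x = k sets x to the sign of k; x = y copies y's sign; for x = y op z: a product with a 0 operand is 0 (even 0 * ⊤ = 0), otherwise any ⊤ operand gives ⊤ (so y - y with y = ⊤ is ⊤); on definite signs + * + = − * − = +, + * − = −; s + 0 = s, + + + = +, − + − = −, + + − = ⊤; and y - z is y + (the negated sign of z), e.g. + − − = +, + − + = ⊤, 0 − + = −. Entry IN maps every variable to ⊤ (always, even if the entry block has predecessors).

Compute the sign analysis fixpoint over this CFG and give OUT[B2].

Per-block solution:
  B0:   IN=(all ⊤)   OUT=(all ⊤)
  B1:   IN=(all ⊤)   OUT=(all ⊤)
  B2:   IN=(all ⊤)   OUT={f:-; rest ⊤}
  B3:   IN={f:-; rest ⊤}   OUT={a:-, e:+, f:-; rest ⊤}
  B4:   IN={a:-, e:+, f:-; rest ⊤}   OUT={a:-, e:+, f:-; rest ⊤}
  B5:   IN={a:-, e:+, f:-; rest ⊤}   OUT={a:-, e:+, f:-; rest ⊤}
  B6:   IN={a:-, e:+, f:-; rest ⊤}   OUT={a:-, e:-, f:-; rest ⊤}

Merge at B2: IN[B2] = OUT[B1] ⊔ OUT[B4] = {a: ⊤, b: ⊤, c: ⊤, d: ⊤, e: ⊤, f: ⊤}
Applying B2's transfer function to that IN value gives OUT[B2] (row B2 above).

Answer: {a: ⊤, b: ⊤, c: ⊤, d: ⊤, e: ⊤, f: -}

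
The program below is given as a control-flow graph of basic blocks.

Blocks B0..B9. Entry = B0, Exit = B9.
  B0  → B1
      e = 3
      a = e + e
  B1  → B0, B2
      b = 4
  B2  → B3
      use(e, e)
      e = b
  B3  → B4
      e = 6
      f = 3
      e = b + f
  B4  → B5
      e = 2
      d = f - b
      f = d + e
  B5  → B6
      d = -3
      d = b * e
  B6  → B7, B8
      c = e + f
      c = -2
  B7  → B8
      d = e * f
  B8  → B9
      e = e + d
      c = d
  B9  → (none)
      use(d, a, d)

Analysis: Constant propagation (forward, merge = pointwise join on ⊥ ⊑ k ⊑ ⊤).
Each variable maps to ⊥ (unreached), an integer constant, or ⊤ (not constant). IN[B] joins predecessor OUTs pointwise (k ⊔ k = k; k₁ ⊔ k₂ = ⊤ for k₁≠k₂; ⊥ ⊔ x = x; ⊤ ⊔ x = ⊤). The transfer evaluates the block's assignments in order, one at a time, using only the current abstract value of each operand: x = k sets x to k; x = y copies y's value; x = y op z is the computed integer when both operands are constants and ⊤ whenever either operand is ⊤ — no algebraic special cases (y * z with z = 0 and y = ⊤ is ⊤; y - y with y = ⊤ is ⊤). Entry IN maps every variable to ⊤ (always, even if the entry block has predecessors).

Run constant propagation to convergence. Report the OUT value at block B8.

Per-block solution:
  B0:   IN=(all ⊤)   OUT={a:6, e:3; rest ⊤}
  B1:   IN={a:6, e:3; rest ⊤}   OUT={a:6, b:4, e:3; rest ⊤}
  B2:   IN={a:6, b:4, e:3; rest ⊤}   OUT={a:6, b:4, e:4; rest ⊤}
  B3:   IN={a:6, b:4, e:4; rest ⊤}   OUT={a:6, b:4, e:7, f:3; rest ⊤}
  B4:   IN={a:6, b:4, e:7, f:3; rest ⊤}   OUT={a:6, b:4, d:-1, e:2, f:1; rest ⊤}
  B5:   IN={a:6, b:4, d:-1, e:2, f:1; rest ⊤}   OUT={a:6, b:4, d:8, e:2, f:1; rest ⊤}
  B6:   IN={a:6, b:4, d:8, e:2, f:1; rest ⊤}   OUT={a:6, b:4, c:-2, d:8, e:2, f:1; rest ⊤}
  B7:   IN={a:6, b:4, c:-2, d:8, e:2, f:1; rest ⊤}   OUT={a:6, b:4, c:-2, d:2, e:2, f:1; rest ⊤}
  B8:   IN={a:6, b:4, c:-2, e:2, f:1; rest ⊤}   OUT={a:6, b:4, f:1; rest ⊤}
  B9:   IN={a:6, b:4, f:1; rest ⊤}   OUT={a:6, b:4, f:1; rest ⊤}

Merge at B8: IN[B8] = OUT[B6] ⊔ OUT[B7] = {a: 6, b: 4, c: -2, d: ⊤, e: 2, f: 1}
Applying B8's transfer function to that IN value gives OUT[B8] (row B8 above).

Answer: {a: 6, b: 4, c: ⊤, d: ⊤, e: ⊤, f: 1}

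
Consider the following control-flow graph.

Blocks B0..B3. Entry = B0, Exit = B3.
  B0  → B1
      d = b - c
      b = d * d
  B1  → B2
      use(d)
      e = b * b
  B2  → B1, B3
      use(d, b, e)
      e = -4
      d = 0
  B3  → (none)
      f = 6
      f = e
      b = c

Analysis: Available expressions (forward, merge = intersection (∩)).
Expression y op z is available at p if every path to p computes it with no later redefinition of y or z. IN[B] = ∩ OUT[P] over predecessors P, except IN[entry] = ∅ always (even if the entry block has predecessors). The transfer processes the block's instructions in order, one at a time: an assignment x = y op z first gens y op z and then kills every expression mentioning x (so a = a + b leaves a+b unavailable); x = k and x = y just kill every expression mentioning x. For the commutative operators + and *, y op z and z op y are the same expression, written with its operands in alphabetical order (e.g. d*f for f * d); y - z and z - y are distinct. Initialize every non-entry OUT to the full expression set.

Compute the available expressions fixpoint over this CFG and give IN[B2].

Fixpoint table:
  B0:   IN={}   OUT={d*d}
  B1:   IN={}   OUT={b*b}
  B2:   IN={b*b}   OUT={b*b}
  B3:   IN={b*b}   OUT={}

Merge at B2: IN[B2] = OUT[B1] = {b*b}

Answer: {b*b}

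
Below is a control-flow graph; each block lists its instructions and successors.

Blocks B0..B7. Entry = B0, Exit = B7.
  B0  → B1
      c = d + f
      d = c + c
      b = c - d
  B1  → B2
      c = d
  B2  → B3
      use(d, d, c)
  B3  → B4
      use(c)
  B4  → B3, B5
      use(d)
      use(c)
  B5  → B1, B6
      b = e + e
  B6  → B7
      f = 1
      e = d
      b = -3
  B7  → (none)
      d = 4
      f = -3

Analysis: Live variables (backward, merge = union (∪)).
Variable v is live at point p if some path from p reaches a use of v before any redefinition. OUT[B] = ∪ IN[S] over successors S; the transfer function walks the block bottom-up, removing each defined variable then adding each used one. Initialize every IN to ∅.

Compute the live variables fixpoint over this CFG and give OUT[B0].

Answer: {d, e}

Trace:
Converged values:
  B0:   IN={d, e, f}   OUT={d, e}
  B1:   IN={d, e}   OUT={c, d, e}
  B2:   IN={c, d, e}   OUT={c, d, e}
  B3:   IN={c, d, e}   OUT={c, d, e}
  B4:   IN={c, d, e}   OUT={c, d, e}
  B5:   IN={d, e}   OUT={d, e}
  B6:   IN={d}   OUT={}
  B7:   IN={}   OUT={}

Merge at B0: OUT[B0] = IN[B1] = {d, e}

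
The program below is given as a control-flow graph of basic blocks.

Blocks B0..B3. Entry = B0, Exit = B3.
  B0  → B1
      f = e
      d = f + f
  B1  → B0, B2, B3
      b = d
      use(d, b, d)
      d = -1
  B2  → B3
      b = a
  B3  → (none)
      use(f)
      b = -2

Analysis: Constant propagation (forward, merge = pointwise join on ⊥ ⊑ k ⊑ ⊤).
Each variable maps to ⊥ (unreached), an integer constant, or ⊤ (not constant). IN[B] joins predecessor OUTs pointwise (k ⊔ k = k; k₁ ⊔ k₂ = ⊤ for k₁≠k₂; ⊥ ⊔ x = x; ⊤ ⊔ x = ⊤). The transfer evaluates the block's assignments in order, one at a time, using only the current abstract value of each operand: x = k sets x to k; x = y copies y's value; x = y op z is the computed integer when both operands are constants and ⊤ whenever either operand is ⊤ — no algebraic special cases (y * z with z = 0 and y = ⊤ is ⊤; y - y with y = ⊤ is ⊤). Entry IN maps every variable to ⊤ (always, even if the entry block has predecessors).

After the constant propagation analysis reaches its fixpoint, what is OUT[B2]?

Per-block solution:
  B0:  IN=(all ⊤)  OUT=(all ⊤)
  B1:  IN=(all ⊤)  OUT={d:-1; rest ⊤}
  B2:  IN={d:-1; rest ⊤}  OUT={d:-1; rest ⊤}
  B3:  IN={d:-1; rest ⊤}  OUT={b:-2, d:-1; rest ⊤}

Merge at B2: IN[B2] = OUT[B1] = {a: ⊤, b: ⊤, c: ⊤, d: -1, e: ⊤, f: ⊤}
Applying B2's transfer function to that IN value gives OUT[B2] (row B2 above).

Answer: {a: ⊤, b: ⊤, c: ⊤, d: -1, e: ⊤, f: ⊤}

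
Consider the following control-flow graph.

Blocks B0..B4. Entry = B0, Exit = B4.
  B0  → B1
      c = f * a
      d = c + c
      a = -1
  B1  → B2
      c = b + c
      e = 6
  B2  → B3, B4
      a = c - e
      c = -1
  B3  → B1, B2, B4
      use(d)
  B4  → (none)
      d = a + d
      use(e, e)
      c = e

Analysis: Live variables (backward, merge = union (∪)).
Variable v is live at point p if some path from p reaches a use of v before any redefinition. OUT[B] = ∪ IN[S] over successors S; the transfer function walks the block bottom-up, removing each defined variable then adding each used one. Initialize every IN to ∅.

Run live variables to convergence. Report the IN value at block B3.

Answer: {a, b, c, d, e}

Derivation:
Converged values:
  B0:  IN={a, b, f}  OUT={b, c, d}
  B1:  IN={b, c, d}  OUT={b, c, d, e}
  B2:  IN={b, c, d, e}  OUT={a, b, c, d, e}
  B3:  IN={a, b, c, d, e}  OUT={a, b, c, d, e}
  B4:  IN={a, d, e}  OUT={}

Merge at B3: OUT[B3] = IN[B1] ⊔ IN[B2] ⊔ IN[B4] = {a, b, c, d, e}
Applying B3's transfer function to that OUT value gives IN[B3] (row B3 above).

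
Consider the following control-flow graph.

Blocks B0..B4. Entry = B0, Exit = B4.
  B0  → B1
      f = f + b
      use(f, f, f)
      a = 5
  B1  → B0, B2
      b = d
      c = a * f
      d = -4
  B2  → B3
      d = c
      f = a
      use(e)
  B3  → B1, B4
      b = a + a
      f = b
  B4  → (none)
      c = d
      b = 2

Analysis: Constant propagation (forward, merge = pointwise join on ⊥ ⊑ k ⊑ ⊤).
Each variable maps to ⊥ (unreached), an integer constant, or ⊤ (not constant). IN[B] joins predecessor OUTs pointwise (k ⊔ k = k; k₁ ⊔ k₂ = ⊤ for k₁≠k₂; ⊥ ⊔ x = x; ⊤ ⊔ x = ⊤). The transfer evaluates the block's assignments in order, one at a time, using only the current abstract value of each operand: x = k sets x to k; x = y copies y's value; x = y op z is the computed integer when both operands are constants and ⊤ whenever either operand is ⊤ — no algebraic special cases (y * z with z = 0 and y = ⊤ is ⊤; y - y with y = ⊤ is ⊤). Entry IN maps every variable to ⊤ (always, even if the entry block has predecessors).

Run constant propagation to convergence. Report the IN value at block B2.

Answer: {a: 5, b: ⊤, c: ⊤, d: -4, e: ⊤, f: ⊤}

Working:
Fixpoint table:
  B0:  IN=(all ⊤)  OUT={a:5; rest ⊤}
  B1:  IN={a:5; rest ⊤}  OUT={a:5, d:-4; rest ⊤}
  B2:  IN={a:5, d:-4; rest ⊤}  OUT={a:5, f:5; rest ⊤}
  B3:  IN={a:5, f:5; rest ⊤}  OUT={a:5, b:10, f:10; rest ⊤}
  B4:  IN={a:5, b:10, f:10; rest ⊤}  OUT={a:5, b:2, f:10; rest ⊤}

Merge at B2: IN[B2] = OUT[B1] = {a: 5, b: ⊤, c: ⊤, d: -4, e: ⊤, f: ⊤}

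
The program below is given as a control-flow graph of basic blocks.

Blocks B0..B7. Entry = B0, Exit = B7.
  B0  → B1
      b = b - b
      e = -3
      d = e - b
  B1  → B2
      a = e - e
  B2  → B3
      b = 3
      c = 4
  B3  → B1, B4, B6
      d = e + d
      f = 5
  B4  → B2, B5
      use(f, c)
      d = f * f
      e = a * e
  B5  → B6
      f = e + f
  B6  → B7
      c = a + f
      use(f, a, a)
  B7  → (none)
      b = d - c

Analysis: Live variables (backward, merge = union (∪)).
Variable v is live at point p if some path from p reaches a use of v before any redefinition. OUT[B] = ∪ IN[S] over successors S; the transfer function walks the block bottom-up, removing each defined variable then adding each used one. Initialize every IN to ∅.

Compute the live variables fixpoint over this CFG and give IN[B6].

Answer: {a, d, f}

Trace:
Converged values:
  B0:   IN={b}   OUT={d, e}
  B1:   IN={d, e}   OUT={a, d, e}
  B2:   IN={a, d, e}   OUT={a, c, d, e}
  B3:   IN={a, c, d, e}   OUT={a, c, d, e, f}
  B4:   IN={a, c, e, f}   OUT={a, d, e, f}
  B5:   IN={a, d, e, f}   OUT={a, d, f}
  B6:   IN={a, d, f}   OUT={c, d}
  B7:   IN={c, d}   OUT={}

Merge at B6: OUT[B6] = IN[B7] = {c, d}
Applying B6's transfer function to that OUT value gives IN[B6] (row B6 above).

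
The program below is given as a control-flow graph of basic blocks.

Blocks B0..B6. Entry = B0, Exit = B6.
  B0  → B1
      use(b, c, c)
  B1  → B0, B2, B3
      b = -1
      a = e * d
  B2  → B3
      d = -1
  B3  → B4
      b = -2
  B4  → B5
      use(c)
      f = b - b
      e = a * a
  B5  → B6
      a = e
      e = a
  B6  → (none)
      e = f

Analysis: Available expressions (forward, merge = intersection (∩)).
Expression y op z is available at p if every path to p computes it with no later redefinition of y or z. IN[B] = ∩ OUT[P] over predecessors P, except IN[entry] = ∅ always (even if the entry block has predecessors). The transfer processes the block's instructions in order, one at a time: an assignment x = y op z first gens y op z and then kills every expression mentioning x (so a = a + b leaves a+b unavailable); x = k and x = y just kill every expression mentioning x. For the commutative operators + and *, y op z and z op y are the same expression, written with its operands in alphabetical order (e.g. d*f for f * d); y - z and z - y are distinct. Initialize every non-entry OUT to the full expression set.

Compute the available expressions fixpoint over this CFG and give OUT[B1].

Fixpoint table:
  B0: | IN={} | OUT={}
  B1: | IN={} | OUT={d*e}
  B2: | IN={d*e} | OUT={}
  B3: | IN={} | OUT={}
  B4: | IN={} | OUT={a*a, b-b}
  B5: | IN={a*a, b-b} | OUT={b-b}
  B6: | IN={b-b} | OUT={b-b}

Merge at B1: IN[B1] = OUT[B0] = {}
Applying B1's transfer function to that IN value gives OUT[B1] (row B1 above).

Answer: {d*e}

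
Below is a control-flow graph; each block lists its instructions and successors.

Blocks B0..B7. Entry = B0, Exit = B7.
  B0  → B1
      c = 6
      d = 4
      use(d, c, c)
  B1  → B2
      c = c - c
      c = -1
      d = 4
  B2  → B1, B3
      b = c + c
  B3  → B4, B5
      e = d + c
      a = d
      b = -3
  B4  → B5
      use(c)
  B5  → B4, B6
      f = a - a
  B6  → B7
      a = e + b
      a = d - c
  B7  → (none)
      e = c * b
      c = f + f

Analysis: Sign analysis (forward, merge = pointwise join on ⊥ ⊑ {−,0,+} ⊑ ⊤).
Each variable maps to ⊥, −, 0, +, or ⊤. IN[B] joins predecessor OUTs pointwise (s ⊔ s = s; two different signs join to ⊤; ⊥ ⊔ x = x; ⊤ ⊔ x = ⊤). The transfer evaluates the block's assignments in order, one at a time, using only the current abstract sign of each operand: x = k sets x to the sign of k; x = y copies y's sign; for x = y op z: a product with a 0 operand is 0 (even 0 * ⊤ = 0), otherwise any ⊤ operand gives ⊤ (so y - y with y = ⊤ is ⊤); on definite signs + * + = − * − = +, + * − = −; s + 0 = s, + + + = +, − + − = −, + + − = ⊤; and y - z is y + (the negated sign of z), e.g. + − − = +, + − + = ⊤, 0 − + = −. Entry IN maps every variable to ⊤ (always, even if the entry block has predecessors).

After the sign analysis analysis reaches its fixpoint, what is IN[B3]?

Answer: {a: ⊤, b: -, c: -, d: +, e: ⊤, f: ⊤}

Working:
Converged values:
  B0:   IN=(all ⊤)   OUT={c:+, d:+; rest ⊤}
  B1:   IN={d:+; rest ⊤}   OUT={c:-, d:+; rest ⊤}
  B2:   IN={c:-, d:+; rest ⊤}   OUT={b:-, c:-, d:+; rest ⊤}
  B3:   IN={b:-, c:-, d:+; rest ⊤}   OUT={a:+, b:-, c:-, d:+; rest ⊤}
  B4:   IN={a:+, b:-, c:-, d:+; rest ⊤}   OUT={a:+, b:-, c:-, d:+; rest ⊤}
  B5:   IN={a:+, b:-, c:-, d:+; rest ⊤}   OUT={a:+, b:-, c:-, d:+; rest ⊤}
  B6:   IN={a:+, b:-, c:-, d:+; rest ⊤}   OUT={a:+, b:-, c:-, d:+; rest ⊤}
  B7:   IN={a:+, b:-, c:-, d:+; rest ⊤}   OUT={a:+, b:-, d:+, e:+; rest ⊤}

Merge at B3: IN[B3] = OUT[B2] = {a: ⊤, b: -, c: -, d: +, e: ⊤, f: ⊤}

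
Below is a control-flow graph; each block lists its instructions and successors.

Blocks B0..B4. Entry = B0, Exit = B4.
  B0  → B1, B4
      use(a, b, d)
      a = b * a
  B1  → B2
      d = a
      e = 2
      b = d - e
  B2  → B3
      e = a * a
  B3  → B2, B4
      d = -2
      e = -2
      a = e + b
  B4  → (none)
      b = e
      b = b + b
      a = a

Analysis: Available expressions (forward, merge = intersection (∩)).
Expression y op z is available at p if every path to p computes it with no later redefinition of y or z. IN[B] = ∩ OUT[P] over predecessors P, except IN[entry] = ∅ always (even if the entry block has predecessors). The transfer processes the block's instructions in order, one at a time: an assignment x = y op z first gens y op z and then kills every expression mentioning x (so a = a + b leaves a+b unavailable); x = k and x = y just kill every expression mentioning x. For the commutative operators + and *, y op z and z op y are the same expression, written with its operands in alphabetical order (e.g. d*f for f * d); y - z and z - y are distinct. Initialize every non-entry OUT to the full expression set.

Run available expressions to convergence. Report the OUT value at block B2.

Answer: {a*a}

Working:
Converged values:
  B0:  IN={}  OUT={}
  B1:  IN={}  OUT={d-e}
  B2:  IN={}  OUT={a*a}
  B3:  IN={a*a}  OUT={b+e}
  B4:  IN={}  OUT={}

Merge at B2: IN[B2] = OUT[B1] ∩ OUT[B3] = {}
Applying B2's transfer function to that IN value gives OUT[B2] (row B2 above).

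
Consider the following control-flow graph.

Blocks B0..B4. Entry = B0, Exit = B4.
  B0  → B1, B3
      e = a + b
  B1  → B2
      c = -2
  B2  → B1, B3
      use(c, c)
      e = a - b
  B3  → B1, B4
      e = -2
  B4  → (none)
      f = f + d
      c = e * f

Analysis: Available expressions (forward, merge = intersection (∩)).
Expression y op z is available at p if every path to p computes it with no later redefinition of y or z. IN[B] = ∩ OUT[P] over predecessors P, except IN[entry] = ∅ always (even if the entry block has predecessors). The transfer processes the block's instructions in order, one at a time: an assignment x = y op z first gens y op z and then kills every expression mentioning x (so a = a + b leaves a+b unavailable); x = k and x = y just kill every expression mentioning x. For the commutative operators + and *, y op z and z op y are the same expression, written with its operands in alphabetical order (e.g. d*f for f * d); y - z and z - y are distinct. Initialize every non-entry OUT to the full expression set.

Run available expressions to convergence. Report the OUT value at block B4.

Fixpoint table:
  B0:  IN={}  OUT={a+b}
  B1:  IN={a+b}  OUT={a+b}
  B2:  IN={a+b}  OUT={a+b, a-b}
  B3:  IN={a+b}  OUT={a+b}
  B4:  IN={a+b}  OUT={a+b, e*f}

Merge at B4: IN[B4] = OUT[B3] = {a+b}
Applying B4's transfer function to that IN value gives OUT[B4] (row B4 above).

Answer: {a+b, e*f}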